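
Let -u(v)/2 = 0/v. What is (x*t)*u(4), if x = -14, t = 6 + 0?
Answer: 0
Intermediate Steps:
u(v) = 0 (u(v) = -0/v = -2*0 = 0)
t = 6
(x*t)*u(4) = -14*6*0 = -84*0 = 0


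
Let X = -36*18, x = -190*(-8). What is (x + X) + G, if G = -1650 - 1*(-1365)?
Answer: 587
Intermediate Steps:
x = 1520
X = -648
G = -285 (G = -1650 + 1365 = -285)
(x + X) + G = (1520 - 648) - 285 = 872 - 285 = 587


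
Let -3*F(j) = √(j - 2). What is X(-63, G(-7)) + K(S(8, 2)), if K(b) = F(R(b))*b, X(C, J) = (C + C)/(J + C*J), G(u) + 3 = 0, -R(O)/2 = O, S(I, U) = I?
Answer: -21/31 - 8*I*√2 ≈ -0.67742 - 11.314*I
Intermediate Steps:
R(O) = -2*O
F(j) = -√(-2 + j)/3 (F(j) = -√(j - 2)/3 = -√(-2 + j)/3)
G(u) = -3 (G(u) = -3 + 0 = -3)
X(C, J) = 2*C/(J + C*J) (X(C, J) = (2*C)/(J + C*J) = 2*C/(J + C*J))
K(b) = -b*√(-2 - 2*b)/3 (K(b) = (-√(-2 - 2*b)/3)*b = -b*√(-2 - 2*b)/3)
X(-63, G(-7)) + K(S(8, 2)) = 2*(-63)/(-3*(1 - 63)) - ⅓*8*√(-2 - 2*8) = 2*(-63)*(-⅓)/(-62) - ⅓*8*√(-2 - 16) = 2*(-63)*(-⅓)*(-1/62) - ⅓*8*√(-18) = -21/31 - ⅓*8*3*I*√2 = -21/31 - 8*I*√2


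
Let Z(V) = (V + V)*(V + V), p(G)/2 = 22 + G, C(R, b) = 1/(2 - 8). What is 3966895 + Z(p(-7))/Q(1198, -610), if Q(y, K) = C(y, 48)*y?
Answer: 2376159305/599 ≈ 3.9669e+6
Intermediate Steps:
C(R, b) = -1/6 (C(R, b) = 1/(-6) = -1/6)
p(G) = 44 + 2*G (p(G) = 2*(22 + G) = 44 + 2*G)
Z(V) = 4*V**2 (Z(V) = (2*V)*(2*V) = 4*V**2)
Q(y, K) = -y/6
3966895 + Z(p(-7))/Q(1198, -610) = 3966895 + (4*(44 + 2*(-7))**2)/((-1/6*1198)) = 3966895 + (4*(44 - 14)**2)/(-599/3) = 3966895 + (4*30**2)*(-3/599) = 3966895 + (4*900)*(-3/599) = 3966895 + 3600*(-3/599) = 3966895 - 10800/599 = 2376159305/599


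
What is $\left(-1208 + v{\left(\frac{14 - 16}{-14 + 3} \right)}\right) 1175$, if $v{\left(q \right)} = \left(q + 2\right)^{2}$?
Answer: $- \frac{171070600}{121} \approx -1.4138 \cdot 10^{6}$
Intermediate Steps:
$v{\left(q \right)} = \left(2 + q\right)^{2}$
$\left(-1208 + v{\left(\frac{14 - 16}{-14 + 3} \right)}\right) 1175 = \left(-1208 + \left(2 + \frac{14 - 16}{-14 + 3}\right)^{2}\right) 1175 = \left(-1208 + \left(2 - \frac{2}{-11}\right)^{2}\right) 1175 = \left(-1208 + \left(2 - - \frac{2}{11}\right)^{2}\right) 1175 = \left(-1208 + \left(2 + \frac{2}{11}\right)^{2}\right) 1175 = \left(-1208 + \left(\frac{24}{11}\right)^{2}\right) 1175 = \left(-1208 + \frac{576}{121}\right) 1175 = \left(- \frac{145592}{121}\right) 1175 = - \frac{171070600}{121}$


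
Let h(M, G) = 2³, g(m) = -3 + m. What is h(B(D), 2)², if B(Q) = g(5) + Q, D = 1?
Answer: 64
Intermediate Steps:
B(Q) = 2 + Q (B(Q) = (-3 + 5) + Q = 2 + Q)
h(M, G) = 8
h(B(D), 2)² = 8² = 64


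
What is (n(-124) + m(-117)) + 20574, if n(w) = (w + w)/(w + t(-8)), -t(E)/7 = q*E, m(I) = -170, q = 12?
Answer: 2795286/137 ≈ 20404.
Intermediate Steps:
t(E) = -84*E
n(w) = 2*w/(672 + w) (n(w) = (w + w)/(w - 84*(-8)) = (2*w)/(w + 672) = (2*w)/(672 + w) = 2*w/(672 + w))
(n(-124) + m(-117)) + 20574 = (2*(-124)/(672 - 124) - 170) + 20574 = (2*(-124)/548 - 170) + 20574 = (2*(-124)*(1/548) - 170) + 20574 = (-62/137 - 170) + 20574 = -23352/137 + 20574 = 2795286/137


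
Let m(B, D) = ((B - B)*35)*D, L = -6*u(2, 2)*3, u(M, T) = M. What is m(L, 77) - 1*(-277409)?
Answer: 277409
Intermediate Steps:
L = -36 (L = -6*2*3 = -12*3 = -36)
m(B, D) = 0 (m(B, D) = (0*35)*D = 0*D = 0)
m(L, 77) - 1*(-277409) = 0 - 1*(-277409) = 0 + 277409 = 277409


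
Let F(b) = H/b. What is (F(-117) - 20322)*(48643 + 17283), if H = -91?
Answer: -12057272066/9 ≈ -1.3397e+9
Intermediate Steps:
F(b) = -91/b
(F(-117) - 20322)*(48643 + 17283) = (-91/(-117) - 20322)*(48643 + 17283) = (-91*(-1/117) - 20322)*65926 = (7/9 - 20322)*65926 = -182891/9*65926 = -12057272066/9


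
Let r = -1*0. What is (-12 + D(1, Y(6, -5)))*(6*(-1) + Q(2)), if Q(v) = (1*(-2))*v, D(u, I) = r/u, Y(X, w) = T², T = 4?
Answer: 120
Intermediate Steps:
Y(X, w) = 16 (Y(X, w) = 4² = 16)
r = 0
D(u, I) = 0 (D(u, I) = 0/u = 0)
Q(v) = -2*v
(-12 + D(1, Y(6, -5)))*(6*(-1) + Q(2)) = (-12 + 0)*(6*(-1) - 2*2) = -12*(-6 - 4) = -12*(-10) = 120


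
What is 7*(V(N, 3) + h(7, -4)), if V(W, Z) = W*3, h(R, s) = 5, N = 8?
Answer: 203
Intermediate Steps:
V(W, Z) = 3*W
7*(V(N, 3) + h(7, -4)) = 7*(3*8 + 5) = 7*(24 + 5) = 7*29 = 203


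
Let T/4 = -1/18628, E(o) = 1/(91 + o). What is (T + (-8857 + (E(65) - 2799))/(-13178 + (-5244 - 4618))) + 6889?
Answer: 23063826890275/3347675136 ≈ 6889.5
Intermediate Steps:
T = -1/4657 (T = 4*(-1/18628) = -1/4657 ≈ -0.00021473)
(T + (-8857 + (E(65) - 2799))/(-13178 + (-5244 - 4618))) + 6889 = (-1/4657 + (-8857 + (1/(91 + 65) - 2799))/(-13178 + (-5244 - 4618))) + 6889 = (-1/4657 + (-8857 + (1/156 - 2799))/(-13178 - 9862)) + 6889 = (-1/4657 + (-8857 + (1/156 - 2799))/(-23040)) + 6889 = (-1/4657 + (-8857 - 436643/156)*(-1/23040)) + 6889 = (-1/4657 - 1818335/156*(-1/23040)) + 6889 = (-1/4657 + 363667/718848) + 6889 = 1692878371/3347675136 + 6889 = 23063826890275/3347675136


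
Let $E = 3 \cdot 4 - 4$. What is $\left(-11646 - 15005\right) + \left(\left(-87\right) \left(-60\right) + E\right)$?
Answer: $-21423$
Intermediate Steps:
$E = 8$ ($E = 12 - 4 = 8$)
$\left(-11646 - 15005\right) + \left(\left(-87\right) \left(-60\right) + E\right) = \left(-11646 - 15005\right) + \left(\left(-87\right) \left(-60\right) + 8\right) = -26651 + \left(5220 + 8\right) = -26651 + 5228 = -21423$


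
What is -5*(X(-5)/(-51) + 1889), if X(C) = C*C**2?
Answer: -482320/51 ≈ -9457.3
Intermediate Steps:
X(C) = C**3
-5*(X(-5)/(-51) + 1889) = -5*((-5)**3/(-51) + 1889) = -5*(-125*(-1/51) + 1889) = -5*(125/51 + 1889) = -5*96464/51 = -482320/51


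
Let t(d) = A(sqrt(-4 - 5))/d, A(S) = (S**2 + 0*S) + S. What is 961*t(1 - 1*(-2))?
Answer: -2883 + 961*I ≈ -2883.0 + 961.0*I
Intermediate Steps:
A(S) = S + S**2 (A(S) = (S**2 + 0) + S = S**2 + S = S + S**2)
t(d) = 3*I*(1 + 3*I)/d (t(d) = (sqrt(-4 - 5)*(1 + sqrt(-4 - 5)))/d = (sqrt(-9)*(1 + sqrt(-9)))/d = ((3*I)*(1 + 3*I))/d = (3*I*(1 + 3*I))/d = 3*I*(1 + 3*I)/d)
961*t(1 - 1*(-2)) = 961*(3*(-3 + I)/(1 - 1*(-2))) = 961*(3*(-3 + I)/(1 + 2)) = 961*(3*(-3 + I)/3) = 961*(3*(1/3)*(-3 + I)) = 961*(-3 + I) = -2883 + 961*I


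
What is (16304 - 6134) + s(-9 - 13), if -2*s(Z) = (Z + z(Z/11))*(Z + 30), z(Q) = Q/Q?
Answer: 10254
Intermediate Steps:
z(Q) = 1
s(Z) = -(1 + Z)*(30 + Z)/2 (s(Z) = -(Z + 1)*(Z + 30)/2 = -(1 + Z)*(30 + Z)/2)
(16304 - 6134) + s(-9 - 13) = (16304 - 6134) + (-15 - 31*(-9 - 13)/2 - (-9 - 13)²/2) = 10170 + (-15 - 31/2*(-22) - ½*(-22)²) = 10170 + (-15 + 341 - ½*484) = 10170 + (-15 + 341 - 242) = 10170 + 84 = 10254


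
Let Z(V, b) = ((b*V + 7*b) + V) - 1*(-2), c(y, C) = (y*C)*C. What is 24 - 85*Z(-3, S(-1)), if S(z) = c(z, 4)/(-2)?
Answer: -2611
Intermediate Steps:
c(y, C) = y*C² (c(y, C) = (C*y)*C = y*C²)
S(z) = -8*z (S(z) = (z*4²)/(-2) = (z*16)*(-½) = (16*z)*(-½) = -8*z)
Z(V, b) = 2 + V + 7*b + V*b (Z(V, b) = ((V*b + 7*b) + V) + 2 = ((7*b + V*b) + V) + 2 = (V + 7*b + V*b) + 2 = 2 + V + 7*b + V*b)
24 - 85*Z(-3, S(-1)) = 24 - 85*(2 - 3 + 7*(-8*(-1)) - (-24)*(-1)) = 24 - 85*(2 - 3 + 7*8 - 3*8) = 24 - 85*(2 - 3 + 56 - 24) = 24 - 85*31 = 24 - 2635 = -2611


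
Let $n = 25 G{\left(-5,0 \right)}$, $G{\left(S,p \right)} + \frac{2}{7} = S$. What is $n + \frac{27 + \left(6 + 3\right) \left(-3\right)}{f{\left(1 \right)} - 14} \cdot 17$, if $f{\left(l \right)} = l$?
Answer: $- \frac{925}{7} \approx -132.14$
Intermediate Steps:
$G{\left(S,p \right)} = - \frac{2}{7} + S$
$n = - \frac{925}{7}$ ($n = 25 \left(- \frac{2}{7} - 5\right) = 25 \left(- \frac{37}{7}\right) = - \frac{925}{7} \approx -132.14$)
$n + \frac{27 + \left(6 + 3\right) \left(-3\right)}{f{\left(1 \right)} - 14} \cdot 17 = - \frac{925}{7} + \frac{27 + \left(6 + 3\right) \left(-3\right)}{1 - 14} \cdot 17 = - \frac{925}{7} + \frac{27 + 9 \left(-3\right)}{1 + \left(-32 + 18\right)} 17 = - \frac{925}{7} + \frac{27 - 27}{1 - 14} \cdot 17 = - \frac{925}{7} + \frac{0}{-13} \cdot 17 = - \frac{925}{7} + 0 \left(- \frac{1}{13}\right) 17 = - \frac{925}{7} + 0 \cdot 17 = - \frac{925}{7} + 0 = - \frac{925}{7}$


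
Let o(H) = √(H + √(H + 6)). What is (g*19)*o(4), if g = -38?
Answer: -722*√(4 + √10) ≈ -1932.2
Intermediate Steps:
o(H) = √(H + √(6 + H))
(g*19)*o(4) = (-38*19)*√(4 + √(6 + 4)) = -722*√(4 + √10)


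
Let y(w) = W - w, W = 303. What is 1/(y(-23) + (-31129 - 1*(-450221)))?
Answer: 1/419418 ≈ 2.3843e-6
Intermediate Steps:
y(w) = 303 - w
1/(y(-23) + (-31129 - 1*(-450221))) = 1/((303 - 1*(-23)) + (-31129 - 1*(-450221))) = 1/((303 + 23) + (-31129 + 450221)) = 1/(326 + 419092) = 1/419418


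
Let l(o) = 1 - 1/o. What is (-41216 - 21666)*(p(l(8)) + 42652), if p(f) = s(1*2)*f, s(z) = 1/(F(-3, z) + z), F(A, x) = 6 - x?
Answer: -64369253623/24 ≈ -2.6821e+9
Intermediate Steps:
s(z) = 1/6 (s(z) = 1/((6 - z) + z) = 1/6)
p(f) = f/6
(-41216 - 21666)*(p(l(8)) + 42652) = (-41216 - 21666)*(((-1 + 8)/8)/6 + 42652) = -62882*(((1/8)*7)/6 + 42652) = -62882*((1/6)*(7/8) + 42652) = -62882*(7/48 + 42652) = -62882*2047303/48 = -64369253623/24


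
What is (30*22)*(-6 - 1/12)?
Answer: -4015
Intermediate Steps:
(30*22)*(-6 - 1/12) = 660*(-6 - 1*1/12) = 660*(-6 - 1/12) = 660*(-73/12) = -4015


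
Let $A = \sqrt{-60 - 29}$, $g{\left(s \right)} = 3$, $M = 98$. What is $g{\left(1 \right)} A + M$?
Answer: $98 + 3 i \sqrt{89} \approx 98.0 + 28.302 i$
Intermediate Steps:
$A = i \sqrt{89}$ ($A = \sqrt{-89} = i \sqrt{89} \approx 9.434 i$)
$g{\left(1 \right)} A + M = 3 i \sqrt{89} + 98 = 98 + 3 i \sqrt{89}$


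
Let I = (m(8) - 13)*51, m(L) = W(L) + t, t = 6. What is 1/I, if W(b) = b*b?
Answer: 1/2907 ≈ 0.00034400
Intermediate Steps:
W(b) = b²
m(L) = 6 + L² (m(L) = L² + 6 = 6 + L²)
I = 2907 (I = ((6 + 8²) - 13)*51 = ((6 + 64) - 13)*51 = (70 - 13)*51 = 57*51 = 2907)
1/I = 1/2907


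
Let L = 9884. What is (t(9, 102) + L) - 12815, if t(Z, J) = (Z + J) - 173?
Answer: -2993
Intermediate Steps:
t(Z, J) = -173 + J + Z (t(Z, J) = (J + Z) - 173 = -173 + J + Z)
(t(9, 102) + L) - 12815 = ((-173 + 102 + 9) + 9884) - 12815 = (-62 + 9884) - 12815 = 9822 - 12815 = -2993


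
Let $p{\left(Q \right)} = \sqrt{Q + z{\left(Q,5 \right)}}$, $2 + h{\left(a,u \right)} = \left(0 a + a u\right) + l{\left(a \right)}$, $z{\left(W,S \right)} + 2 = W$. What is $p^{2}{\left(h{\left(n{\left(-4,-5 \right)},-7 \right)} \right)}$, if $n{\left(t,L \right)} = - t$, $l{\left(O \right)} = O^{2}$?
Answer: $-30$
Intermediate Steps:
$z{\left(W,S \right)} = -2 + W$
$h{\left(a,u \right)} = -2 + a^{2} + a u$ ($h{\left(a,u \right)} = -2 + \left(\left(0 a + a u\right) + a^{2}\right) = -2 + \left(\left(0 + a u\right) + a^{2}\right) = -2 + \left(a u + a^{2}\right) = -2 + \left(a^{2} + a u\right) = -2 + a^{2} + a u$)
$p{\left(Q \right)} = \sqrt{-2 + 2 Q}$ ($p{\left(Q \right)} = \sqrt{Q + \left(-2 + Q\right)} = \sqrt{-2 + 2 Q}$)
$p^{2}{\left(h{\left(n{\left(-4,-5 \right)},-7 \right)} \right)} = \left(\sqrt{-2 + 2 \left(-2 + \left(\left(-1\right) \left(-4\right)\right)^{2} + \left(-1\right) \left(-4\right) \left(-7\right)\right)}\right)^{2} = \left(\sqrt{-2 + 2 \left(-2 + 4^{2} + 4 \left(-7\right)\right)}\right)^{2} = \left(\sqrt{-2 + 2 \left(-2 + 16 - 28\right)}\right)^{2} = \left(\sqrt{-2 + 2 \left(-14\right)}\right)^{2} = \left(\sqrt{-2 - 28}\right)^{2} = \left(\sqrt{-30}\right)^{2} = \left(i \sqrt{30}\right)^{2} = -30$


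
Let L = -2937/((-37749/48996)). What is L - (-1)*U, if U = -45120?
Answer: -519777876/12583 ≈ -41308.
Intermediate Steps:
L = 47967084/12583 (L = -2937/((-37749*1/48996)) = -2937/(-12583/16332) = -2937*(-16332/12583) = 47967084/12583 ≈ 3812.1)
L - (-1)*U = 47967084/12583 - (-1)*(-45120) = 47967084/12583 - 1*45120 = 47967084/12583 - 45120 = -519777876/12583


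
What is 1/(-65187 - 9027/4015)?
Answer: -4015/261734832 ≈ -1.5340e-5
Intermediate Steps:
1/(-65187 - 9027/4015) = 1/(-261734832/4015) = -4015/261734832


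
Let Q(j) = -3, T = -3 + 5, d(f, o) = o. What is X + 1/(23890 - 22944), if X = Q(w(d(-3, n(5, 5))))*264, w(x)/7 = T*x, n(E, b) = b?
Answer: -749231/946 ≈ -792.00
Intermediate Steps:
T = 2
w(x) = 14*x (w(x) = 7*(2*x) = 14*x)
X = -792 (X = -3*264 = -792)
X + 1/(23890 - 22944) = -792 + 1/(23890 - 22944) = -792 + 1/946 = -749231/946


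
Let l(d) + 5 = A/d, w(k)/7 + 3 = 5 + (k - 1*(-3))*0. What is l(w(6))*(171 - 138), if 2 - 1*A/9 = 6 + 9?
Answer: -6171/14 ≈ -440.79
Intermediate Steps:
w(k) = 14 (w(k) = -21 + 7*(5 + (k - 1*(-3))*0) = -21 + 7*(5 + (k + 3)*0) = -21 + 7*(5 + (3 + k)*0) = -21 + 7*(5 + 0) = -21 + 7*5 = -21 + 35 = 14)
A = -117 (A = 18 - 9*(6 + 9) = 18 - 9*15 = 18 - 135 = -117)
l(d) = -5 - 117/d
l(w(6))*(171 - 138) = (-5 - 117/14)*(171 - 138) = (-5 - 117*1/14)*33 = (-5 - 117/14)*33 = -187/14*33 = -6171/14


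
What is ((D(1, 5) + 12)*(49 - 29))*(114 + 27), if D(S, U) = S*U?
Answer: 47940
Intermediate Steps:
((D(1, 5) + 12)*(49 - 29))*(114 + 27) = ((1*5 + 12)*(49 - 29))*(114 + 27) = ((5 + 12)*20)*141 = (17*20)*141 = 340*141 = 47940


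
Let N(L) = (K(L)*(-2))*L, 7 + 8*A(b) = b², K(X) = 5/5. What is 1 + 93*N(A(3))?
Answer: -91/2 ≈ -45.500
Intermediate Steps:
K(X) = 1 (K(X) = 5*(⅕) = 1)
A(b) = -7/8 + b²/8
N(L) = -2*L (N(L) = (1*(-2))*L = -2*L)
1 + 93*N(A(3)) = 1 + 93*(-2*(-7/8 + (⅛)*3²)) = 1 + 93*(-2*(-7/8 + (⅛)*9)) = 1 + 93*(-2*(-7/8 + 9/8)) = 1 + 93*(-2*¼) = 1 + 93*(-½) = 1 - 93/2 = -91/2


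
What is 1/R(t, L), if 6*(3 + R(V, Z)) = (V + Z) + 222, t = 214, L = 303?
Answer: 6/721 ≈ 0.0083218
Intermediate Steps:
R(V, Z) = 34 + V/6 + Z/6 (R(V, Z) = -3 + ((V + Z) + 222)/6 = -3 + (222 + V + Z)/6 = -3 + (37 + V/6 + Z/6) = 34 + V/6 + Z/6)
1/R(t, L) = 1/(34 + (⅙)*214 + (⅙)*303) = 1/(34 + 107/3 + 101/2) = 1/(721/6) = 6/721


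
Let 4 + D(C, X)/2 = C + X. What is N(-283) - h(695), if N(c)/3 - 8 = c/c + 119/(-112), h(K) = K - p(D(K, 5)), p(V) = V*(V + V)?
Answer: 61994509/16 ≈ 3.8747e+6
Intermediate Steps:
D(C, X) = -8 + 2*C + 2*X (D(C, X) = -8 + 2*(C + X) = -8 + (2*C + 2*X) = -8 + 2*C + 2*X)
p(V) = 2*V**2 (p(V) = V*(2*V) = 2*V**2)
h(K) = K - 2*(2 + 2*K)**2 (h(K) = K - 2*(-8 + 2*K + 2*5)**2 = K - 2*(-8 + 2*K + 10)**2 = K - 2*(2 + 2*K)**2)
N(c) = 381/16 (N(c) = 24 + 3*(c/c + 119/(-112)) = 24 + 3*(1 + 119*(-1/112)) = 24 + 3*(1 - 17/16) = 24 + 3*(-1/16) = 24 - 3/16 = 381/16)
N(-283) - h(695) = 381/16 - (695 - 8*(1 + 695)**2) = 381/16 - (695 - 8*696**2) = 381/16 - (695 - 8*484416) = 381/16 - (695 - 3875328) = 381/16 - 1*(-3874633) = 381/16 + 3874633 = 61994509/16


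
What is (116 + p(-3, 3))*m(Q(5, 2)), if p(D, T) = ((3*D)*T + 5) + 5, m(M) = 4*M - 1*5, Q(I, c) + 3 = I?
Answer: 297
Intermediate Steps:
Q(I, c) = -3 + I
m(M) = -5 + 4*M (m(M) = 4*M - 5 = -5 + 4*M)
p(D, T) = 10 + 3*D*T (p(D, T) = (3*D*T + 5) + 5 = (5 + 3*D*T) + 5 = 10 + 3*D*T)
(116 + p(-3, 3))*m(Q(5, 2)) = (116 + (10 + 3*(-3)*3))*(-5 + 4*(-3 + 5)) = (116 + (10 - 27))*(-5 + 4*2) = (116 - 17)*(-5 + 8) = 99*3 = 297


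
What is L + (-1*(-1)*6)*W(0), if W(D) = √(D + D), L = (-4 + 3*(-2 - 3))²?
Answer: 361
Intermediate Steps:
L = 361 (L = (-4 + 3*(-5))² = (-4 - 15)² = (-19)² = 361)
W(D) = √2*√D (W(D) = √(2*D) = √2*√D)
L + (-1*(-1)*6)*W(0) = 361 + (-1*(-1)*6)*(√2*√0) = 361 + (1*6)*(√2*0) = 361 + 6*0 = 361 + 0 = 361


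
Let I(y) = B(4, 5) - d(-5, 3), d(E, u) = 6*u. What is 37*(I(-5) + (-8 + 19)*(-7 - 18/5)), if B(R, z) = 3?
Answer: -24346/5 ≈ -4869.2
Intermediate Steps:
I(y) = -15 (I(y) = 3 - 6*3 = 3 - 1*18 = 3 - 18 = -15)
37*(I(-5) + (-8 + 19)*(-7 - 18/5)) = 37*(-15 + (-8 + 19)*(-7 - 18/5)) = 37*(-15 + 11*(-7 - 18*⅕)) = 37*(-15 + 11*(-7 - 18/5)) = 37*(-15 + 11*(-53/5)) = 37*(-15 - 583/5) = 37*(-658/5) = -24346/5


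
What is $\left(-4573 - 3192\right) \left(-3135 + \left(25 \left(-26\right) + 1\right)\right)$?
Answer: $29382760$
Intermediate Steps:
$\left(-4573 - 3192\right) \left(-3135 + \left(25 \left(-26\right) + 1\right)\right) = - 7765 \left(-3135 + \left(-650 + 1\right)\right) = - 7765 \left(-3135 - 649\right) = \left(-7765\right) \left(-3784\right) = 29382760$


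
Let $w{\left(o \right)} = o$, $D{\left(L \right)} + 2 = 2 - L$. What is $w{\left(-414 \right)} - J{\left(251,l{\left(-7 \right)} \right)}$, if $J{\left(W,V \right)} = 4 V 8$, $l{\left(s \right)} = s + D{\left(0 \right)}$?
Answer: $-190$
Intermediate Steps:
$D{\left(L \right)} = - L$ ($D{\left(L \right)} = -2 - \left(-2 + L\right) = - L$)
$l{\left(s \right)} = s$ ($l{\left(s \right)} = s - 0 = s + 0 = s$)
$J{\left(W,V \right)} = 32 V$
$w{\left(-414 \right)} - J{\left(251,l{\left(-7 \right)} \right)} = -414 - 32 \left(-7\right) = -414 - -224 = -414 + 224 = -190$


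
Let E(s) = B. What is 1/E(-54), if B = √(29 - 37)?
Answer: -I*√2/4 ≈ -0.35355*I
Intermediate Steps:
B = 2*I*√2 (B = √(-8) = 2*I*√2 ≈ 2.8284*I)
E(s) = 2*I*√2
1/E(-54) = 1/(2*I*√2) = -I*√2/4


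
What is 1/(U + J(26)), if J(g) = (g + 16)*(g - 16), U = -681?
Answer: -1/261 ≈ -0.0038314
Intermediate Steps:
J(g) = (-16 + g)*(16 + g) (J(g) = (16 + g)*(-16 + g) = (-16 + g)*(16 + g))
1/(U + J(26)) = 1/(-681 + (-256 + 26²)) = 1/(-681 + (-256 + 676)) = 1/(-681 + 420) = 1/(-261) = -1/261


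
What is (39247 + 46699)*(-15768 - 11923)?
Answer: -2379930686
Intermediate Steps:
(39247 + 46699)*(-15768 - 11923) = 85946*(-27691) = -2379930686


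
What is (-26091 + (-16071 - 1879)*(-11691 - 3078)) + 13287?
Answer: 265090746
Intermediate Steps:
(-26091 + (-16071 - 1879)*(-11691 - 3078)) + 13287 = (-26091 - 17950*(-14769)) + 13287 = (-26091 + 265103550) + 13287 = 265077459 + 13287 = 265090746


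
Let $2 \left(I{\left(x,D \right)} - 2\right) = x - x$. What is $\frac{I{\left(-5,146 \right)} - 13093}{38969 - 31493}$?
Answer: $- \frac{13091}{7476} \approx -1.7511$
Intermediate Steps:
$I{\left(x,D \right)} = 2$ ($I{\left(x,D \right)} = 2 + \frac{x - x}{2} = 2 + \frac{1}{2} \cdot 0 = 2 + 0 = 2$)
$\frac{I{\left(-5,146 \right)} - 13093}{38969 - 31493} = \frac{2 - 13093}{38969 - 31493} = - \frac{13091}{7476}$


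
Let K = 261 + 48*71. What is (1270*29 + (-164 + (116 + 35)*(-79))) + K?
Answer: 28406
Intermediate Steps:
K = 3669 (K = 261 + 3408 = 3669)
(1270*29 + (-164 + (116 + 35)*(-79))) + K = (1270*29 + (-164 + (116 + 35)*(-79))) + 3669 = (36830 + (-164 + 151*(-79))) + 3669 = (36830 + (-164 - 11929)) + 3669 = (36830 - 12093) + 3669 = 24737 + 3669 = 28406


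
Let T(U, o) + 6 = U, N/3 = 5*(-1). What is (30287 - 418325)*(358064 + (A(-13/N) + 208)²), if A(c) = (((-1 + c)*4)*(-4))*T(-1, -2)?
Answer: -11505483984736/75 ≈ -1.5341e+11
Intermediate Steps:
N = -15 (N = 3*(5*(-1)) = 3*(-5) = -15)
T(U, o) = -6 + U
A(c) = -112 + 112*c (A(c) = (((-1 + c)*4)*(-4))*(-6 - 1) = ((-4 + 4*c)*(-4))*(-7) = (16 - 16*c)*(-7) = -112 + 112*c)
(30287 - 418325)*(358064 + (A(-13/N) + 208)²) = (30287 - 418325)*(358064 + ((-112 + 112*(-13/(-15))) + 208)²) = -388038*(358064 + ((-112 + 112*(-13*(-1/15))) + 208)²) = -388038*(358064 + ((-112 + 112*(13/15)) + 208)²) = -388038*(358064 + ((-112 + 1456/15) + 208)²) = -388038*(358064 + (-224/15 + 208)²) = -388038*(358064 + (2896/15)²) = -388038*(358064 + 8386816/225) = -388038*88951216/225 = -11505483984736/75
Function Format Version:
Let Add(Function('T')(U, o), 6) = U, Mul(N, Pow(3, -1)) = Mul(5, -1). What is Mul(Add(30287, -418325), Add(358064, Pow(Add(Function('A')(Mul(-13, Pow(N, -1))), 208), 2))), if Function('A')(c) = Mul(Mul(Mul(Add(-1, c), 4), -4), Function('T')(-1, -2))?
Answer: Rational(-11505483984736, 75) ≈ -1.5341e+11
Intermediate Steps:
N = -15 (N = Mul(3, Mul(5, -1)) = Mul(3, -5) = -15)
Function('T')(U, o) = Add(-6, U)
Function('A')(c) = Add(-112, Mul(112, c)) (Function('A')(c) = Mul(Mul(Mul(Add(-1, c), 4), -4), Add(-6, -1)) = Mul(Mul(Add(-4, Mul(4, c)), -4), -7) = Mul(Add(16, Mul(-16, c)), -7) = Add(-112, Mul(112, c)))
Mul(Add(30287, -418325), Add(358064, Pow(Add(Function('A')(Mul(-13, Pow(N, -1))), 208), 2))) = Mul(Add(30287, -418325), Add(358064, Pow(Add(Add(-112, Mul(112, Mul(-13, Pow(-15, -1)))), 208), 2))) = Mul(-388038, Add(358064, Pow(Add(Add(-112, Mul(112, Mul(-13, Rational(-1, 15)))), 208), 2))) = Mul(-388038, Add(358064, Pow(Add(Add(-112, Mul(112, Rational(13, 15))), 208), 2))) = Mul(-388038, Add(358064, Pow(Add(Add(-112, Rational(1456, 15)), 208), 2))) = Mul(-388038, Add(358064, Pow(Add(Rational(-224, 15), 208), 2))) = Mul(-388038, Add(358064, Pow(Rational(2896, 15), 2))) = Mul(-388038, Add(358064, Rational(8386816, 225))) = Mul(-388038, Rational(88951216, 225)) = Rational(-11505483984736, 75)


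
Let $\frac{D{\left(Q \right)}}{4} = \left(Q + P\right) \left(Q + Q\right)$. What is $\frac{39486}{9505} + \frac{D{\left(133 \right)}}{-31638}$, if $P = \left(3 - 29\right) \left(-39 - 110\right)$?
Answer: $- \frac{19637407586}{150359595} \approx -130.6$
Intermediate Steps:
$P = 3874$ ($P = \left(-26\right) \left(-149\right) = 3874$)
$D{\left(Q \right)} = 8 Q \left(3874 + Q\right)$ ($D{\left(Q \right)} = 4 \left(Q + 3874\right) \left(Q + Q\right) = 4 \left(3874 + Q\right) 2 Q = 4 \cdot 2 Q \left(3874 + Q\right) = 8 Q \left(3874 + Q\right)$)
$\frac{39486}{9505} + \frac{D{\left(133 \right)}}{-31638} = \frac{39486}{9505} + \frac{8 \cdot 133 \left(3874 + 133\right)}{-31638} = 39486 \cdot \frac{1}{9505} + 8 \cdot 133 \cdot 4007 \left(- \frac{1}{31638}\right) = \frac{39486}{9505} + 4263448 \left(- \frac{1}{31638}\right) = \frac{39486}{9505} - \frac{2131724}{15819} = - \frac{19637407586}{150359595}$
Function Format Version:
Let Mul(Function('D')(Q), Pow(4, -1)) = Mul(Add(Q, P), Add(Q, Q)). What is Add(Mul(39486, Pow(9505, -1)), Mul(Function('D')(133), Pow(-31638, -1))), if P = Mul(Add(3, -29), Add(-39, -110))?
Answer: Rational(-19637407586, 150359595) ≈ -130.60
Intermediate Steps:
P = 3874 (P = Mul(-26, -149) = 3874)
Function('D')(Q) = Mul(8, Q, Add(3874, Q)) (Function('D')(Q) = Mul(4, Mul(Add(Q, 3874), Add(Q, Q))) = Mul(4, Mul(Add(3874, Q), Mul(2, Q))) = Mul(4, Mul(2, Q, Add(3874, Q))) = Mul(8, Q, Add(3874, Q)))
Add(Mul(39486, Pow(9505, -1)), Mul(Function('D')(133), Pow(-31638, -1))) = Add(Mul(39486, Pow(9505, -1)), Mul(Mul(8, 133, Add(3874, 133)), Pow(-31638, -1))) = Add(Mul(39486, Rational(1, 9505)), Mul(Mul(8, 133, 4007), Rational(-1, 31638))) = Add(Rational(39486, 9505), Mul(4263448, Rational(-1, 31638))) = Add(Rational(39486, 9505), Rational(-2131724, 15819)) = Rational(-19637407586, 150359595)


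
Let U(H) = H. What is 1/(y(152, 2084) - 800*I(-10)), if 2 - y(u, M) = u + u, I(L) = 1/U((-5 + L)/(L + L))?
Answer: -3/4106 ≈ -0.00073064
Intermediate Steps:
I(L) = 2*L/(-5 + L) (I(L) = 1/((-5 + L)/(L + L)) = 1/((-5 + L)/((2*L))) = 1/((-5 + L)*(1/(2*L))) = 1/((-5 + L)/(2*L)) = 2*L/(-5 + L))
y(u, M) = 2 - 2*u (y(u, M) = 2 - (u + u) = 2 - 2*u)
1/(y(152, 2084) - 800*I(-10)) = 1/((2 - 2*152) - 1600*(-10)/(-5 - 10)) = 1/((2 - 304) - 1600*(-10)/(-15)) = 1/(-302 - 1600*(-10)*(-1)/15) = 1/(-302 - 800*4/3) = 1/(-302 - 3200/3) = 1/(-4106/3) = -3/4106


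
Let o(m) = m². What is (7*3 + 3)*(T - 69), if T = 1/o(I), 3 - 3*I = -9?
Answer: -3309/2 ≈ -1654.5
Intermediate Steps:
I = 4 (I = 1 - ⅓*(-9) = 1 + 3 = 4)
T = 1/16 (T = 1/(4²) = 1/16 ≈ 0.062500)
(7*3 + 3)*(T - 69) = (7*3 + 3)*(1/16 - 69) = (21 + 3)*(-1103/16) = 24*(-1103/16) = -3309/2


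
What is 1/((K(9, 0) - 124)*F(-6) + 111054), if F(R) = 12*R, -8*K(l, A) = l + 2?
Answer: 1/120081 ≈ 8.3277e-6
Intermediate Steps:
K(l, A) = -¼ - l/8 (K(l, A) = -(l + 2)/8 = -(2 + l)/8 = -¼ - l/8)
1/((K(9, 0) - 124)*F(-6) + 111054) = 1/(((-¼ - ⅛*9) - 124)*(12*(-6)) + 111054) = 1/(((-¼ - 9/8) - 124)*(-72) + 111054) = 1/((-11/8 - 124)*(-72) + 111054) = 1/(-1003/8*(-72) + 111054) = 1/(9027 + 111054) = 1/120081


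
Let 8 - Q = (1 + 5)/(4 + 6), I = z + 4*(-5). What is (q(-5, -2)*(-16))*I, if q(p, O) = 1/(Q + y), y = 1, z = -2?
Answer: 880/21 ≈ 41.905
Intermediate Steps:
I = -22 (I = -2 + 4*(-5) = -2 - 20 = -22)
Q = 37/5 (Q = 8 - (1 + 5)/(4 + 6) = 8 - 6/10 = 8 - 1*3/5 = 8 - 3/5 = 37/5 ≈ 7.4000)
q(p, O) = 5/42 (q(p, O) = 1/(37/5 + 1) = 1/(42/5) = 5/42)
(q(-5, -2)*(-16))*I = ((5/42)*(-16))*(-22) = -40/21*(-22) = 880/21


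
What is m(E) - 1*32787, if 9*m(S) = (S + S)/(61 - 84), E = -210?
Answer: -2262163/69 ≈ -32785.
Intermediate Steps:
m(S) = -2*S/207 (m(S) = ((S + S)/(61 - 84))/9 = ((2*S)/(-23))/9 = ((2*S)*(-1/23))/9 = (-2*S/23)/9 = -2*S/207)
m(E) - 1*32787 = -2/207*(-210) - 1*32787 = 140/69 - 32787 = -2262163/69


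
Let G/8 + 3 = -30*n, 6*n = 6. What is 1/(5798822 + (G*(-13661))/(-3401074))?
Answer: 1700537/9861109564162 ≈ 1.7245e-7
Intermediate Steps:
n = 1 (n = (⅙)*6 = 1)
G = -264 (G = -24 + 8*(-30*1) = -24 + 8*(-30) = -24 - 240 = -264)
1/(5798822 + (G*(-13661))/(-3401074)) = 1/(5798822 - 264*(-13661)/(-3401074)) = 1/(5798822 + 3606504*(-1/3401074)) = 1/(5798822 - 1803252/1700537) = 1/(9861109564162/1700537) = 1700537/9861109564162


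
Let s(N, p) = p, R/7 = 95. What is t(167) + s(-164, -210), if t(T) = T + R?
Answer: 622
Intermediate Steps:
R = 665 (R = 7*95 = 665)
t(T) = 665 + T (t(T) = T + 665 = 665 + T)
t(167) + s(-164, -210) = (665 + 167) - 210 = 832 - 210 = 622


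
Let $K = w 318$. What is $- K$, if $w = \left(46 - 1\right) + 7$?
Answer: $-16536$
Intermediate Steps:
$w = 52$ ($w = 45 + 7 = 52$)
$K = 16536$ ($K = 52 \cdot 318 = 16536$)
$- K = \left(-1\right) 16536 = -16536$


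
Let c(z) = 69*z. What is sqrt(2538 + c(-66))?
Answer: 12*I*sqrt(14) ≈ 44.9*I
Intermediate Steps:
sqrt(2538 + c(-66)) = sqrt(2538 + 69*(-66)) = sqrt(2538 - 4554) = sqrt(-2016) = 12*I*sqrt(14)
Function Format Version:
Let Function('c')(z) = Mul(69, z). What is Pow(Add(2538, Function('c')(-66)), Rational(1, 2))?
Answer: Mul(12, I, Pow(14, Rational(1, 2))) ≈ Mul(44.900, I)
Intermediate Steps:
Pow(Add(2538, Function('c')(-66)), Rational(1, 2)) = Pow(Add(2538, Mul(69, -66)), Rational(1, 2)) = Pow(Add(2538, -4554), Rational(1, 2)) = Pow(-2016, Rational(1, 2)) = Mul(12, I, Pow(14, Rational(1, 2)))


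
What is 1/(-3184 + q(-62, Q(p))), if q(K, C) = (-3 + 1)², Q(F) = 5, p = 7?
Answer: -1/3180 ≈ -0.00031447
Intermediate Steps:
q(K, C) = 4 (q(K, C) = (-2)² = 4)
1/(-3184 + q(-62, Q(p))) = 1/(-3184 + 4) = 1/(-3180) = -1/3180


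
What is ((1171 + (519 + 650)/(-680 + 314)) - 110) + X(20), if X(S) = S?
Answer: 394477/366 ≈ 1077.8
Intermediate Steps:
((1171 + (519 + 650)/(-680 + 314)) - 110) + X(20) = ((1171 + (519 + 650)/(-680 + 314)) - 110) + 20 = ((1171 + 1169/(-366)) - 110) + 20 = ((1171 + 1169*(-1/366)) - 110) + 20 = ((1171 - 1169/366) - 110) + 20 = (427417/366 - 110) + 20 = 387157/366 + 20 = 394477/366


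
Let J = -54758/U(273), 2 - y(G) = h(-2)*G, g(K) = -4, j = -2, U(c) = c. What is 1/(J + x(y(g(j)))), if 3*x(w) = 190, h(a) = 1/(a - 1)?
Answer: -273/37468 ≈ -0.0072862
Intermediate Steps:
h(a) = 1/(-1 + a)
y(G) = 2 + G/3 (y(G) = 2 - G/(-1 - 2) = 2 - G/(-3) = 2 - (-1)*G/3 = 2 + G/3)
J = -54758/273 ≈ -200.58
x(w) = 190/3 (x(w) = (1/3)*190 = 190/3)
1/(J + x(y(g(j)))) = 1/(-54758/273 + 190/3) = 1/(-37468/273) = -273/37468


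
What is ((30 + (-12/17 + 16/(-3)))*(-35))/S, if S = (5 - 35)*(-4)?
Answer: -4277/612 ≈ -6.9886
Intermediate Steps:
S = 120 (S = -30*(-4) = 120)
((30 + (-12/17 + 16/(-3)))*(-35))/S = ((30 + (-12/17 + 16/(-3)))*(-35))/120 = ((30 + (-12*1/17 + 16*(-1/3)))*(-35))*(1/120) = ((30 + (-12/17 - 16/3))*(-35))*(1/120) = ((30 - 308/51)*(-35))*(1/120) = ((1222/51)*(-35))*(1/120) = -42770/51*1/120 = -4277/612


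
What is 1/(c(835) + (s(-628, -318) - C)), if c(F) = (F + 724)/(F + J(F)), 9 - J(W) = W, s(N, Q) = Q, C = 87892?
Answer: -9/792331 ≈ -1.1359e-5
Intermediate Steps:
J(W) = 9 - W
c(F) = 724/9 + F/9 (c(F) = (F + 724)/(F + (9 - F)) = (724 + F)/9 = (724 + F)*(⅑) = 724/9 + F/9)
1/(c(835) + (s(-628, -318) - C)) = 1/((724/9 + (⅑)*835) + (-318 - 1*87892)) = 1/((724/9 + 835/9) + (-318 - 87892)) = 1/(1559/9 - 88210) = 1/(-792331/9) = -9/792331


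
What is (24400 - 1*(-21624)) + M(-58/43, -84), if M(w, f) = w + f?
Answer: 1975362/43 ≈ 45939.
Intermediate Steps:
M(w, f) = f + w
(24400 - 1*(-21624)) + M(-58/43, -84) = (24400 - 1*(-21624)) + (-84 - 58/43) = (24400 + 21624) + (-84 - 58*1/43) = 46024 + (-84 - 58/43) = 46024 - 3670/43 = 1975362/43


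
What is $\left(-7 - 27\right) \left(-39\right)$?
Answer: $1326$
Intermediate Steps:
$\left(-7 - 27\right) \left(-39\right) = \left(-34\right) \left(-39\right) = 1326$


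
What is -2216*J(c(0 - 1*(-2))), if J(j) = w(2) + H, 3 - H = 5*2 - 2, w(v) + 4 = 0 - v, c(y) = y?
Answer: 24376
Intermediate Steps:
w(v) = -4 - v (w(v) = -4 + (0 - v) = -4 - v)
H = -5 (H = 3 - (5*2 - 2) = 3 - (10 - 2) = 3 - 1*8 = 3 - 8 = -5)
J(j) = -11 (J(j) = (-4 - 1*2) - 5 = (-4 - 2) - 5 = -6 - 5 = -11)
-2216*J(c(0 - 1*(-2))) = -2216*(-11) = 24376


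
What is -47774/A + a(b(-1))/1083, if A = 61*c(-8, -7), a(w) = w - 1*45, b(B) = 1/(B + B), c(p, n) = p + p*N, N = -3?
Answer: -25891825/528504 ≈ -48.991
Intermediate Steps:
c(p, n) = -2*p (c(p, n) = p + p*(-3) = p - 3*p = -2*p)
b(B) = 1/(2*B)
a(w) = -45 + w (a(w) = w - 45 = -45 + w)
A = 976 (A = 61*(-2*(-8)) = 61*16 = 976)
-47774/A + a(b(-1))/1083 = -47774/976 + (-45 + (1/2)/(-1))/1083 = -47774*1/976 + (-45 + (1/2)*(-1))*(1/1083) = -23887/488 + (-45 - 1/2)*(1/1083) = -23887/488 - 91/2*1/1083 = -23887/488 - 91/2166 = -25891825/528504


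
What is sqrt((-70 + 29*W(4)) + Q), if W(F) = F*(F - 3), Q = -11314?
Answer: 6*I*sqrt(313) ≈ 106.15*I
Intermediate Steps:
W(F) = F*(-3 + F)
sqrt((-70 + 29*W(4)) + Q) = sqrt((-70 + 29*(4*(-3 + 4))) - 11314) = sqrt((-70 + 29*(4*1)) - 11314) = sqrt((-70 + 29*4) - 11314) = sqrt((-70 + 116) - 11314) = sqrt(46 - 11314) = sqrt(-11268) = 6*I*sqrt(313)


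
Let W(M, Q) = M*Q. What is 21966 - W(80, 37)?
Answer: 19006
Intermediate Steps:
21966 - W(80, 37) = 21966 - 80*37 = 21966 - 1*2960 = 21966 - 2960 = 19006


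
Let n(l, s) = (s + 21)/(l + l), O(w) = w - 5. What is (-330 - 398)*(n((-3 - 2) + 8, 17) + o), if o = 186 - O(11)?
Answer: -406952/3 ≈ -1.3565e+5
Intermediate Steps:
O(w) = -5 + w
n(l, s) = (21 + s)/(2*l) (n(l, s) = (21 + s)/((2*l)) = (21 + s)*(1/(2*l)) = (21 + s)/(2*l))
o = 180 (o = 186 - (-5 + 11) = 186 - 1*6 = 186 - 6 = 180)
(-330 - 398)*(n((-3 - 2) + 8, 17) + o) = (-330 - 398)*((21 + 17)/(2*((-3 - 2) + 8)) + 180) = -728*((½)*38/(-5 + 8) + 180) = -728*((½)*38/3 + 180) = -728*((½)*(⅓)*38 + 180) = -728*(19/3 + 180) = -728*559/3 = -406952/3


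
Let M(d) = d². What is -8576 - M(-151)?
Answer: -31377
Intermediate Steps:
-8576 - M(-151) = -8576 - 1*(-151)² = -8576 - 1*22801 = -8576 - 22801 = -31377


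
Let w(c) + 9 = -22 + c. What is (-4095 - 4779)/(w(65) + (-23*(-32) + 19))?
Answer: -2958/263 ≈ -11.247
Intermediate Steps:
w(c) = -31 + c (w(c) = -9 + (-22 + c) = -31 + c)
(-4095 - 4779)/(w(65) + (-23*(-32) + 19)) = (-4095 - 4779)/((-31 + 65) + (-23*(-32) + 19)) = -8874/(34 + (736 + 19)) = -8874/(34 + 755) = -8874/789 = -8874*1/789 = -2958/263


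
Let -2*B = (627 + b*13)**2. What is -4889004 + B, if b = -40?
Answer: -9789457/2 ≈ -4.8947e+6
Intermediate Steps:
B = -11449/2 (B = -(627 - 40*13)**2/2 = -(627 - 520)**2/2 = -1/2*107**2 = -1/2*11449 = -11449/2 ≈ -5724.5)
-4889004 + B = -4889004 - 11449/2 = -9789457/2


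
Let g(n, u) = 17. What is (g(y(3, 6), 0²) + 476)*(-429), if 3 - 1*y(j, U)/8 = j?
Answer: -211497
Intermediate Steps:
y(j, U) = 24 - 8*j
(g(y(3, 6), 0²) + 476)*(-429) = (17 + 476)*(-429) = 493*(-429) = -211497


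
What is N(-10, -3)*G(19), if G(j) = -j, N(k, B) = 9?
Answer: -171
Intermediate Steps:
N(-10, -3)*G(19) = 9*(-1*19) = 9*(-19) = -171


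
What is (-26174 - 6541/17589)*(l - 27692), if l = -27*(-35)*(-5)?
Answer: 1356742886569/1599 ≈ 8.4849e+8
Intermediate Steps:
l = -4725 (l = 945*(-5) = -4725)
(-26174 - 6541/17589)*(l - 27692) = (-26174 - 6541/17589)*(-4725 - 27692) = (-26174 - 6541*1/17589)*(-32417) = (-26174 - 6541/17589)*(-32417) = -460381027/17589*(-32417) = 1356742886569/1599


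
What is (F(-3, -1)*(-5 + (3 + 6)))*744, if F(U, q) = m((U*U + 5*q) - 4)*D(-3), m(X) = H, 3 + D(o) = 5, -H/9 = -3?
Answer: 160704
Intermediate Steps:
H = 27 (H = -9*(-3) = 27)
D(o) = 2 (D(o) = -3 + 5 = 2)
m(X) = 27
F(U, q) = 54 (F(U, q) = 27*2 = 54)
(F(-3, -1)*(-5 + (3 + 6)))*744 = (54*(-5 + (3 + 6)))*744 = (54*(-5 + 9))*744 = (54*4)*744 = 216*744 = 160704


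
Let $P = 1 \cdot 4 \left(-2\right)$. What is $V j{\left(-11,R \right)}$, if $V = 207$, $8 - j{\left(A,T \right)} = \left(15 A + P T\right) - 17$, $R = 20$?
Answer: $72450$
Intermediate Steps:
$P = -8$ ($P = 4 \left(-2\right) = -8$)
$j{\left(A,T \right)} = 25 - 15 A + 8 T$ ($j{\left(A,T \right)} = 8 - \left(\left(15 A - 8 T\right) - 17\right) = 8 - \left(\left(- 8 T + 15 A\right) - 17\right) = 8 - \left(-17 - 8 T + 15 A\right) = 8 + \left(17 - 15 A + 8 T\right) = 25 - 15 A + 8 T$)
$V j{\left(-11,R \right)} = 207 \left(25 - -165 + 8 \cdot 20\right) = 207 \left(25 + 165 + 160\right) = 207 \cdot 350 = 72450$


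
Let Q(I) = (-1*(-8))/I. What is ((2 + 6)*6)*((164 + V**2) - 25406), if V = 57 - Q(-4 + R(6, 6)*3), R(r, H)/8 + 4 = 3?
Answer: -51650736/49 ≈ -1.0541e+6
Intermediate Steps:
R(r, H) = -8 (R(r, H) = -32 + 8*3 = -32 + 24 = -8)
Q(I) = 8/I
V = 401/7 (V = 57 - 8/(-4 - 8*3) = 57 - 8/(-4 - 24) = 57 - 8/(-28) = 57 - 8*(-1)/28 = 57 - 1*(-2/7) = 57 + 2/7 = 401/7 ≈ 57.286)
((2 + 6)*6)*((164 + V**2) - 25406) = ((2 + 6)*6)*((164 + (401/7)**2) - 25406) = (8*6)*((164 + 160801/49) - 25406) = 48*(168837/49 - 25406) = 48*(-1076057/49) = -51650736/49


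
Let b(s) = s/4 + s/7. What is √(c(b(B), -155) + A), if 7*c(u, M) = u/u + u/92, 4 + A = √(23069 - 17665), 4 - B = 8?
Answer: √(-400177 + 207368*√1351)/322 ≈ 8.3458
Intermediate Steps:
B = -4 (B = 4 - 1*8 = 4 - 8 = -4)
b(s) = 11*s/28 (b(s) = s*(¼) + s*(⅐) = s/4 + s/7 = 11*s/28)
A = -4 + 2*√1351 (A = -4 + √(23069 - 17665) = -4 + √5404 = -4 + 2*√1351 ≈ 69.512)
c(u, M) = ⅐ + u/644 (c(u, M) = (u/u + u/92)/7 = (1 + u*(1/92))/7 = (1 + u/92)/7 = ⅐ + u/644)
√(c(b(B), -155) + A) = √((⅐ + ((11/28)*(-4))/644) + (-4 + 2*√1351)) = √((⅐ + (1/644)*(-11/7)) + (-4 + 2*√1351)) = √((⅐ - 11/4508) + (-4 + 2*√1351)) = √(633/4508 + (-4 + 2*√1351)) = √(-17399/4508 + 2*√1351)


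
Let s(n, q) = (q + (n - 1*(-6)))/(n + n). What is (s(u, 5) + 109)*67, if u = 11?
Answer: 7370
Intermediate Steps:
s(n, q) = (6 + n + q)/(2*n) (s(n, q) = (q + (n + 6))/((2*n)) = (q + (6 + n))*(1/(2*n)) = (6 + n + q)*(1/(2*n)) = (6 + n + q)/(2*n))
(s(u, 5) + 109)*67 = ((½)*(6 + 11 + 5)/11 + 109)*67 = ((½)*(1/11)*22 + 109)*67 = (1 + 109)*67 = 110*67 = 7370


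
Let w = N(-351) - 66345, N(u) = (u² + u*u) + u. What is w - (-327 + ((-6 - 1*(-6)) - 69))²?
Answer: 22890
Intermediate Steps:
N(u) = u + 2*u² (N(u) = (u² + u²) + u = 2*u² + u = u + 2*u²)
w = 179706 (w = -351*(1 + 2*(-351)) - 66345 = -351*(1 - 702) - 66345 = -351*(-701) - 66345 = 246051 - 66345 = 179706)
w - (-327 + ((-6 - 1*(-6)) - 69))² = 179706 - (-327 + ((-6 - 1*(-6)) - 69))² = 179706 - (-327 + ((-6 + 6) - 69))² = 179706 - (-327 + (0 - 69))² = 179706 - (-327 - 69)² = 179706 - 1*(-396)² = 179706 - 1*156816 = 179706 - 156816 = 22890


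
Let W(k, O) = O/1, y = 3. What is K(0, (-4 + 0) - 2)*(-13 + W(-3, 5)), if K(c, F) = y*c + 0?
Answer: 0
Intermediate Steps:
W(k, O) = O (W(k, O) = O*1 = O)
K(c, F) = 3*c (K(c, F) = 3*c + 0 = 3*c)
K(0, (-4 + 0) - 2)*(-13 + W(-3, 5)) = (3*0)*(-13 + 5) = 0*(-8) = 0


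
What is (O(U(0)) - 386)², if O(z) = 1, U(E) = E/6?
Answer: 148225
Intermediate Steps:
U(E) = E/6 (U(E) = E*(⅙) = E/6)
(O(U(0)) - 386)² = (1 - 386)² = (-385)² = 148225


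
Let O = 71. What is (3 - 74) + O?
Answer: 0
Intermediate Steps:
(3 - 74) + O = (3 - 74) + 71 = -71 + 71 = 0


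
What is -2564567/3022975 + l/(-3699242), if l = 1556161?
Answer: -14191189757189/11182716084950 ≈ -1.2690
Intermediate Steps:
-2564567/3022975 + l/(-3699242) = -2564567/3022975 + 1556161/(-3699242) = -2564567*1/3022975 + 1556161*(-1/3699242) = -2564567/3022975 - 1556161/3699242 = -14191189757189/11182716084950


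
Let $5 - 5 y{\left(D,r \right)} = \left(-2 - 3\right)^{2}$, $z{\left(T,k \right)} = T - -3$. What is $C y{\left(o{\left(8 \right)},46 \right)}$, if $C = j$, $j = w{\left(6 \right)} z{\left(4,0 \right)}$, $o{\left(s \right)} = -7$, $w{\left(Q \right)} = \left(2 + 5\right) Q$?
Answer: $-1176$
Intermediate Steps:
$z{\left(T,k \right)} = 3 + T$ ($z{\left(T,k \right)} = T + 3 = 3 + T$)
$w{\left(Q \right)} = 7 Q$
$j = 294$ ($j = 7 \cdot 6 \left(3 + 4\right) = 42 \cdot 7 = 294$)
$C = 294$
$y{\left(D,r \right)} = -4$ ($y{\left(D,r \right)} = 1 - \frac{\left(-2 - 3\right)^{2}}{5} = 1 - \frac{\left(-5\right)^{2}}{5} = 1 - 5 = -4$)
$C y{\left(o{\left(8 \right)},46 \right)} = 294 \left(-4\right) = -1176$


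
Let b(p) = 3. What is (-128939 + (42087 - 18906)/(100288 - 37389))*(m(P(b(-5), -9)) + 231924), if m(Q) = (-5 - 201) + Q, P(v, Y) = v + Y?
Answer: -1879210035397760/62899 ≈ -2.9877e+10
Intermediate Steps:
P(v, Y) = Y + v
m(Q) = -206 + Q
(-128939 + (42087 - 18906)/(100288 - 37389))*(m(P(b(-5), -9)) + 231924) = (-128939 + (42087 - 18906)/(100288 - 37389))*((-206 + (-9 + 3)) + 231924) = (-128939 + 23181/62899)*((-206 - 6) + 231924) = (-128939 + 23181*(1/62899))*(-212 + 231924) = (-128939 + 23181/62899)*231712 = -8110110980/62899*231712 = -1879210035397760/62899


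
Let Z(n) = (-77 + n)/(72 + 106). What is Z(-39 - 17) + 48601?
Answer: 8650845/178 ≈ 48600.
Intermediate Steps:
Z(n) = -77/178 + n/178 (Z(n) = (-77 + n)/178 = (-77 + n)*(1/178) = -77/178 + n/178)
Z(-39 - 17) + 48601 = (-77/178 + (-39 - 17)/178) + 48601 = (-77/178 + (1/178)*(-56)) + 48601 = (-77/178 - 28/89) + 48601 = -133/178 + 48601 = 8650845/178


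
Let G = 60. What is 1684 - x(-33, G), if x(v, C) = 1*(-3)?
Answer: 1687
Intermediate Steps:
x(v, C) = -3
1684 - x(-33, G) = 1684 - 1*(-3) = 1684 + 3 = 1687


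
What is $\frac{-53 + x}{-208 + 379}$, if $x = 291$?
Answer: $\frac{238}{171} \approx 1.3918$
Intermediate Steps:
$\frac{-53 + x}{-208 + 379} = \frac{-53 + 291}{-208 + 379} = \frac{238}{171}$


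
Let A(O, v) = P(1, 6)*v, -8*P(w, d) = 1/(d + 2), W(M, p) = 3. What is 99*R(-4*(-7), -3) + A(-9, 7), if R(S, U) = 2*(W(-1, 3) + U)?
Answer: -7/64 ≈ -0.10938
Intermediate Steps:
P(w, d) = -1/(8*(2 + d)) (P(w, d) = -1/(8*(d + 2)) = -1/(8*(2 + d)))
R(S, U) = 6 + 2*U (R(S, U) = 2*(3 + U) = 6 + 2*U)
A(O, v) = -v/64 (A(O, v) = (-1/(16 + 8*6))*v = (-1/(16 + 48))*v = (-1/64)*v = (-1*1/64)*v = -v/64)
99*R(-4*(-7), -3) + A(-9, 7) = 99*(6 + 2*(-3)) - 1/64*7 = 99*(6 - 6) - 7/64 = 99*0 - 7/64 = 0 - 7/64 = -7/64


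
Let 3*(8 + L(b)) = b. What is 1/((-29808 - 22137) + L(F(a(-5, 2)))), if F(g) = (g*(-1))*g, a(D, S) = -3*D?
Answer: -1/52028 ≈ -1.9220e-5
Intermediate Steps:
F(g) = -g**2 (F(g) = (-g)*g = -g**2)
L(b) = -8 + b/3
1/((-29808 - 22137) + L(F(a(-5, 2)))) = 1/((-29808 - 22137) + (-8 + (-(-3*(-5))**2)/3)) = 1/(-51945 + (-8 + (-1*15**2)/3)) = 1/(-51945 + (-8 + (-1*225)/3)) = 1/(-51945 + (-8 + (1/3)*(-225))) = 1/(-51945 + (-8 - 75)) = 1/(-51945 - 83) = 1/(-52028) = -1/52028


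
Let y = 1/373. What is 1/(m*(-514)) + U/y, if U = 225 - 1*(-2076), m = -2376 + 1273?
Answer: 486591011167/566942 ≈ 8.5827e+5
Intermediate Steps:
m = -1103
y = 1/373 ≈ 0.0026810
U = 2301 (U = 225 + 2076 = 2301)
1/(m*(-514)) + U/y = 1/(-1103*(-514)) + 2301/(1/373) = -1/1103*(-1/514) + 2301*373 = 1/566942 + 858273 = 486591011167/566942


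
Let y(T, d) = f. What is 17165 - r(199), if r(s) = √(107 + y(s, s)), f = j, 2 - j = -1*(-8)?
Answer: 17165 - √101 ≈ 17155.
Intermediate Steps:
j = -6 (j = 2 - (-1)*(-8) = 2 - 1*8 = 2 - 8 = -6)
f = -6
y(T, d) = -6
r(s) = √101 (r(s) = √(107 - 6) = √101)
17165 - r(199) = 17165 - √101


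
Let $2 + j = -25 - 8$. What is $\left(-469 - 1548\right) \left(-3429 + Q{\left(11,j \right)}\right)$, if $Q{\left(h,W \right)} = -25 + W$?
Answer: $7037313$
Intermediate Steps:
$j = -35$ ($j = -2 - 33 = -35$)
$\left(-469 - 1548\right) \left(-3429 + Q{\left(11,j \right)}\right) = \left(-469 - 1548\right) \left(-3429 - 60\right) = - 2017 \left(-3429 - 60\right) = \left(-2017\right) \left(-3489\right) = 7037313$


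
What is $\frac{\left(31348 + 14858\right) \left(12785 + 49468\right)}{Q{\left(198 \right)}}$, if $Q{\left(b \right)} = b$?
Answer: $\frac{159803451}{11} \approx 1.4528 \cdot 10^{7}$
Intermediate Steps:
$\frac{\left(31348 + 14858\right) \left(12785 + 49468\right)}{Q{\left(198 \right)}} = \frac{\left(31348 + 14858\right) \left(12785 + 49468\right)}{198} = 46206 \cdot 62253 \cdot \frac{1}{198} = 2876462118 \cdot \frac{1}{198} = \frac{159803451}{11}$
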